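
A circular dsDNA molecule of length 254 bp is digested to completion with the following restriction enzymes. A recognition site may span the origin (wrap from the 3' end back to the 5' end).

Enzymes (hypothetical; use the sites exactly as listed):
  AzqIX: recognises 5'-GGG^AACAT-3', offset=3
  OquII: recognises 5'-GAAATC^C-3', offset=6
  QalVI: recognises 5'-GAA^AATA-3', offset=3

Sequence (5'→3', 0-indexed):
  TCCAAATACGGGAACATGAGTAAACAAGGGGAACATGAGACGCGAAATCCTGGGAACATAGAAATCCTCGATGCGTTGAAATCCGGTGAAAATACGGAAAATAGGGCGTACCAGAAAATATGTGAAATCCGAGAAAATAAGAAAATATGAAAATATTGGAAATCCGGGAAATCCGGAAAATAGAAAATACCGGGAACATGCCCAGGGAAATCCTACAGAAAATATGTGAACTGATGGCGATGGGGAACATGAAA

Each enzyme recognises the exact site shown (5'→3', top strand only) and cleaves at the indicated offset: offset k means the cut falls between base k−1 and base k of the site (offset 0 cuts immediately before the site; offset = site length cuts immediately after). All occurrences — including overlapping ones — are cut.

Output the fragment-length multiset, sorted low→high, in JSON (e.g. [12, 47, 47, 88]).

Per-enzyme occurrences:
  AzqIX (GGGAACAT, off=3): starts [9, 28, 51, 191, 242] → cuts [12, 31, 54, 194, 245]
  OquII (GAAATCC, off=6): starts [43, 60, 77, 123, 158, 167, 206, 250] → cuts [2, 49, 66, 83, 129, 164, 173, 212]
  QalVI (GAAAATA, off=3): starts [87, 96, 113, 132, 140, 148, 175, 182, 217] → cuts [90, 99, 116, 135, 143, 151, 178, 185, 220]

All cut coordinates (distinct, sorted): [2, 12, 31, 49, 54, 66, 83, 90, 99, 116, 129, 135, 143, 151, 164, 173, 178, 185, 194, 212, 220, 245]

Fragment lengths:
  2→12: 10 bp
  12→31: 19 bp
  31→49: 18 bp
  49→54: 5 bp
  54→66: 12 bp
  66→83: 17 bp
  83→90: 7 bp
  90→99: 9 bp
  99→116: 17 bp
  116→129: 13 bp
  129→135: 6 bp
  135→143: 8 bp
  143→151: 8 bp
  151→164: 13 bp
  164→173: 9 bp
  173→178: 5 bp
  178→185: 7 bp
  185→194: 9 bp
  194→212: 18 bp
  212→220: 8 bp
  220→245: 25 bp
  245→2 (wrap): 254-245+2 = 11 bp

[5,5,6,7,7,8,8,8,9,9,9,10,11,12,13,13,17,17,18,18,19,25]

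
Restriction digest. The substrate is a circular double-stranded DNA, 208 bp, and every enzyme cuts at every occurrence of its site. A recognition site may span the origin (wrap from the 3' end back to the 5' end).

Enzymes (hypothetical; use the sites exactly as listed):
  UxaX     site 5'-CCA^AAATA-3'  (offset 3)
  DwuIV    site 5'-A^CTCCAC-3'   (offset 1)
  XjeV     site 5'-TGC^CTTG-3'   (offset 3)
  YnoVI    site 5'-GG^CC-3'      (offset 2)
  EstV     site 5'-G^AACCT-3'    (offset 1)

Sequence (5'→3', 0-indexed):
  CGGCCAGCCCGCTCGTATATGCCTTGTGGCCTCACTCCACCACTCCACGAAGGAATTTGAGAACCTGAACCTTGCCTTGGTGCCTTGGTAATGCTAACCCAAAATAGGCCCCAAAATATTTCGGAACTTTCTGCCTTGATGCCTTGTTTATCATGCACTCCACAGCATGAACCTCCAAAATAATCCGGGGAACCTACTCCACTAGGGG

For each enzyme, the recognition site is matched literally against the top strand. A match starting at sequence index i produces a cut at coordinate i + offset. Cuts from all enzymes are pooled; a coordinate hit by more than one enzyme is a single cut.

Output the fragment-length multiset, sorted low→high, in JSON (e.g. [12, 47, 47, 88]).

[5,5,6,6,7,7,8,8,8,8,8,12,13,15,15,18,19,19,21]

Scan for sites:
  UxaX (CCAAAATA, off=3): starts [98, 110, 174] → cuts [101, 113, 177]
  DwuIV (ACTCCAC, off=1): starts [33, 41, 156, 195] → cuts [34, 42, 157, 196]
  XjeV (TGCCTTG, off=3): starts [19, 72, 80, 131, 139] → cuts [22, 75, 83, 134, 142]
  YnoVI (GGCC, off=2): starts [1, 27, 106] → cuts [3, 29, 108]
  EstV (GAACCT, off=1): starts [60, 66, 168, 189] → cuts [61, 67, 169, 190]

All cut coordinates (distinct, sorted): [3, 22, 29, 34, 42, 61, 67, 75, 83, 101, 108, 113, 134, 142, 157, 169, 177, 190, 196]

Fragments:
  3→22: 19 bp
  22→29: 7 bp
  29→34: 5 bp
  34→42: 8 bp
  42→61: 19 bp
  61→67: 6 bp
  67→75: 8 bp
  75→83: 8 bp
  83→101: 18 bp
  101→108: 7 bp
  108→113: 5 bp
  113→134: 21 bp
  134→142: 8 bp
  142→157: 15 bp
  157→169: 12 bp
  169→177: 8 bp
  177→190: 13 bp
  190→196: 6 bp
  196→3 (wrap): 208-196+3 = 15 bp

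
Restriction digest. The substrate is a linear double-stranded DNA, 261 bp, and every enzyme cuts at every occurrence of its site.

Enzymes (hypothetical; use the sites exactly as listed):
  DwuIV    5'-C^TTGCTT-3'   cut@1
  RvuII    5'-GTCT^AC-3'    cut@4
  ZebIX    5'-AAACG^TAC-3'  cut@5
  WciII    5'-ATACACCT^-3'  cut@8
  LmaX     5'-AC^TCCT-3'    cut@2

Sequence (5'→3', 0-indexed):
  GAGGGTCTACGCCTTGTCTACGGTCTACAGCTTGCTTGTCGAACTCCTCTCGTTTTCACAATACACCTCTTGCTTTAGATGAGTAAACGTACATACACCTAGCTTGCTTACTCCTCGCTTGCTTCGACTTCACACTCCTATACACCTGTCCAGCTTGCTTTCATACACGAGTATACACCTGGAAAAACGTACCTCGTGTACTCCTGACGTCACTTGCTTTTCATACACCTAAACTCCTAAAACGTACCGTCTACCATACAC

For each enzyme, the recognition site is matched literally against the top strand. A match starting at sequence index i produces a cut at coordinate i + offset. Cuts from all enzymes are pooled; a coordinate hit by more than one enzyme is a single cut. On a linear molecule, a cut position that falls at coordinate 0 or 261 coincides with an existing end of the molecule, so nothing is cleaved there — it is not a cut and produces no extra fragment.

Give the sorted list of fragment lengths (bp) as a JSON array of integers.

Per-enzyme occurrences:
  DwuIV (CTTGCTT, off=1): starts [30, 68, 102, 117, 153, 212] → cuts [31, 69, 103, 118, 154, 213]
  RvuII (GTCTAC, off=4): starts [4, 15, 22, 248] → cuts [8, 19, 26, 252]
  ZebIX (AAACGTAC, off=5): starts [84, 184, 239] → cuts [89, 189, 244]
  WciII (ATACACCT, off=8): starts [60, 92, 139, 172, 222] → cuts [68, 100, 147, 180, 230]
  LmaX (ACTCCT, off=2): starts [42, 109, 133, 199, 232] → cuts [44, 111, 135, 201, 234]

All cut coordinates (distinct, sorted): [8, 19, 26, 31, 44, 68, 69, 89, 100, 103, 111, 118, 135, 147, 154, 180, 189, 201, 213, 230, 234, 244, 252]

Fragment lengths:
  [0,8): 8 bp
  [8,19): 11 bp
  [19,26): 7 bp
  [26,31): 5 bp
  [31,44): 13 bp
  [44,68): 24 bp
  [68,69): 1 bp
  [69,89): 20 bp
  [89,100): 11 bp
  [100,103): 3 bp
  [103,111): 8 bp
  [111,118): 7 bp
  [118,135): 17 bp
  [135,147): 12 bp
  [147,154): 7 bp
  [154,180): 26 bp
  [180,189): 9 bp
  [189,201): 12 bp
  [201,213): 12 bp
  [213,230): 17 bp
  [230,234): 4 bp
  [234,244): 10 bp
  [244,252): 8 bp
  [252,261): 9 bp

[1,3,4,5,7,7,7,8,8,8,9,9,10,11,11,12,12,12,13,17,17,20,24,26]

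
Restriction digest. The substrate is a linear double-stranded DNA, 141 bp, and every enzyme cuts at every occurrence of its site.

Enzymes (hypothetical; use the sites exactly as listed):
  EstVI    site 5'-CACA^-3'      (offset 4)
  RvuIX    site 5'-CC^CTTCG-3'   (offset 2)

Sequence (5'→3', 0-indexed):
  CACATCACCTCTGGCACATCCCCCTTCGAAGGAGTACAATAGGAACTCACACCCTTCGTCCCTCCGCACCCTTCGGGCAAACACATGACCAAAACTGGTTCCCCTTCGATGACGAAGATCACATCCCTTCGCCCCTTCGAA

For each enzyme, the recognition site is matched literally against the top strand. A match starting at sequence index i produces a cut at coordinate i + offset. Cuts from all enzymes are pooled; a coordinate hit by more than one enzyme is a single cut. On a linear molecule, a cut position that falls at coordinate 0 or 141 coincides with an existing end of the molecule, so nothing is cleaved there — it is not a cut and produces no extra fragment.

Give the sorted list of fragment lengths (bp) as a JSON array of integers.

Site scan:
  EstVI CACA/4: at [0, 14, 47, 81, 119] ⇒ [4, 18, 51, 85, 123]
  RvuIX CCCTTCG/2: at [21, 51, 68, 101, 124, 132] ⇒ [23, 53, 70, 103, 126, 134]

Pooled cuts: [4, 18, 23, 51, 53, 70, 85, 103, 123, 126, 134]

Fragment lengths:
  [0,4): 4 bp
  [4,18): 14 bp
  [18,23): 5 bp
  [23,51): 28 bp
  [51,53): 2 bp
  [53,70): 17 bp
  [70,85): 15 bp
  [85,103): 18 bp
  [103,123): 20 bp
  [123,126): 3 bp
  [126,134): 8 bp
  [134,141): 7 bp

[2,3,4,5,7,8,14,15,17,18,20,28]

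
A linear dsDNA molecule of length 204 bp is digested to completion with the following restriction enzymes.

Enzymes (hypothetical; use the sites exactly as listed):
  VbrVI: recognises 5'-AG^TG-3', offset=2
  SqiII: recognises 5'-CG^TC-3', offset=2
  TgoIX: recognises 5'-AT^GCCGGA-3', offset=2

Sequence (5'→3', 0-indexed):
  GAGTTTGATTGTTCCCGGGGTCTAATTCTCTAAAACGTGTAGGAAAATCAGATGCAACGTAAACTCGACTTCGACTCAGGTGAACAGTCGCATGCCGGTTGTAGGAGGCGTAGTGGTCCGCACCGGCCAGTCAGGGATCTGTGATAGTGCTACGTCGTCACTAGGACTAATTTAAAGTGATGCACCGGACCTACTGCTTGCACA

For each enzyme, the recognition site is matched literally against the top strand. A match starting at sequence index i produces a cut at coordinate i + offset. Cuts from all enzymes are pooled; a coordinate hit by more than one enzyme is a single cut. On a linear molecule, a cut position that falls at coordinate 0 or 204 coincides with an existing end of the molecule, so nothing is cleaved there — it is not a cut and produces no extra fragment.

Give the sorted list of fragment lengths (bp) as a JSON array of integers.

[3,7,20,27,34,113]

Site scan:
  VbrVI AGTG/2: at [111, 145, 175] ⇒ [113, 147, 177]
  SqiII CGTC/2: at [152, 155] ⇒ [154, 157]
  TgoIX (ATGCCGGA, off=2): no sites

Pooled cuts: [113, 147, 154, 157, 177]

Fragment lengths:
  [0,113): 113 bp
  [113,147): 34 bp
  [147,154): 7 bp
  [154,157): 3 bp
  [157,177): 20 bp
  [177,204): 27 bp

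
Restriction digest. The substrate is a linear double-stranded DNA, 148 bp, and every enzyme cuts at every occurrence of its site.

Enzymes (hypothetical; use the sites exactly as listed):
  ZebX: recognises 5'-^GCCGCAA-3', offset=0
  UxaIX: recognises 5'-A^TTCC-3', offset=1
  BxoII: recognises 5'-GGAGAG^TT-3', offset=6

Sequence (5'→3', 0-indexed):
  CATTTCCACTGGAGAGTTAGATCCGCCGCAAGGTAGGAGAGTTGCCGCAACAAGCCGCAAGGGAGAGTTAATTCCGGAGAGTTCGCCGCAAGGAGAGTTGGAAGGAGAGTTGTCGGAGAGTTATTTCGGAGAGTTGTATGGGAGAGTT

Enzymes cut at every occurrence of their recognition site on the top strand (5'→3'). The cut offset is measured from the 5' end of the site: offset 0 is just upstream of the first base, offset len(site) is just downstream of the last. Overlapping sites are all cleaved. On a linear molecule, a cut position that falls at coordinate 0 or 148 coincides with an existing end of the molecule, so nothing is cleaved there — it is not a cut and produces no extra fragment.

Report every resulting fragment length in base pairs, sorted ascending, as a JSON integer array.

Per-enzyme occurrences:
  ZebX (GCCGCAA, off=0): starts [24, 43, 53, 84] → cuts [24, 43, 53, 84]
  UxaIX (ATTCC, off=1): starts [70] → cuts [71]
  BxoII (GGAGAGTT, off=6): starts [10, 35, 61, 75, 91, 103, 114, 127, 140] → cuts [16, 41, 67, 81, 97, 109, 120, 133, 146]

All cut coordinates (distinct, sorted): [16, 24, 41, 43, 53, 67, 71, 81, 84, 97, 109, 120, 133, 146]

Fragment lengths:
  [0,16): 16 bp
  [16,24): 8 bp
  [24,41): 17 bp
  [41,43): 2 bp
  [43,53): 10 bp
  [53,67): 14 bp
  [67,71): 4 bp
  [71,81): 10 bp
  [81,84): 3 bp
  [84,97): 13 bp
  [97,109): 12 bp
  [109,120): 11 bp
  [120,133): 13 bp
  [133,146): 13 bp
  [146,148): 2 bp

[2,2,3,4,8,10,10,11,12,13,13,13,14,16,17]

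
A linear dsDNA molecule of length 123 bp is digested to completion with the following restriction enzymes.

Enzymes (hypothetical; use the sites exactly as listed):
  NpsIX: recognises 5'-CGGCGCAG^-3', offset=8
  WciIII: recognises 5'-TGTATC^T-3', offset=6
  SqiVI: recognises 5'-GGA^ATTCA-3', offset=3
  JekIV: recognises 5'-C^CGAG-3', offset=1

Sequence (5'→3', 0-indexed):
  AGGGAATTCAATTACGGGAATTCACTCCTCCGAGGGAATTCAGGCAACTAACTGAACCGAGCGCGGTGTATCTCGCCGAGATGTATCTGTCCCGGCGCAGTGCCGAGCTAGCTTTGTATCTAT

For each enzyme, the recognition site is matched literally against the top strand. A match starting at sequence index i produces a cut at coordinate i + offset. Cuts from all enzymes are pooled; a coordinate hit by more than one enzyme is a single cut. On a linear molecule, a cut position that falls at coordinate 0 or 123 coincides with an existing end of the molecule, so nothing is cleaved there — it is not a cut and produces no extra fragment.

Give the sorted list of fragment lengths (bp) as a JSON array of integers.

Site scan:
  NpsIX CGGCGCAG/8: at [92] ⇒ [100]
  WciIII TGTATCT/6: at [66, 81, 114] ⇒ [72, 87, 120]
  SqiVI GGAATTCA/3: at [2, 16, 34] ⇒ [5, 19, 37]
  JekIV CCGAG/1: at [29, 56, 75, 102] ⇒ [30, 57, 76, 103]

All cut coordinates (distinct, sorted): [5, 19, 30, 37, 57, 72, 76, 87, 100, 103, 120]

Fragments:
  [0,5): 5 bp
  [5,19): 14 bp
  [19,30): 11 bp
  [30,37): 7 bp
  [37,57): 20 bp
  [57,72): 15 bp
  [72,76): 4 bp
  [76,87): 11 bp
  [87,100): 13 bp
  [100,103): 3 bp
  [103,120): 17 bp
  [120,123): 3 bp

[3,3,4,5,7,11,11,13,14,15,17,20]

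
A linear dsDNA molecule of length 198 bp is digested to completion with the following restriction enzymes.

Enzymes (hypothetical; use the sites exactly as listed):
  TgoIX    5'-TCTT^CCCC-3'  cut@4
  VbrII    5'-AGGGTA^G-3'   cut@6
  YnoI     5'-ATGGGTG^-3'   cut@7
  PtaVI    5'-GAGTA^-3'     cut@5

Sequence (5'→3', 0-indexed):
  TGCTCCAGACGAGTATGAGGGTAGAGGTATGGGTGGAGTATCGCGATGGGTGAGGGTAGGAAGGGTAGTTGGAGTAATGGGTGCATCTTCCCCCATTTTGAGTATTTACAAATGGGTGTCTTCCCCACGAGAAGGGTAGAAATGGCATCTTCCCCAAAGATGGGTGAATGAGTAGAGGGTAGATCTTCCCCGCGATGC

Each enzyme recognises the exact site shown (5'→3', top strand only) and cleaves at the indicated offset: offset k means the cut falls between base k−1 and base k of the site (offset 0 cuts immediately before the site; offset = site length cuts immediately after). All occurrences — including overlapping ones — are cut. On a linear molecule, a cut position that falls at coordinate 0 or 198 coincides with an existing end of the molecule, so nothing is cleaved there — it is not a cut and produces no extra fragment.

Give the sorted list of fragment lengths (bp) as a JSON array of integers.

Per-enzyme occurrences:
  TgoIX (TCTTCCCC, off=4): starts [85, 118, 147, 183] → cuts [89, 122, 151, 187]
  VbrII (AGGGTAG, off=6): starts [17, 52, 61, 132, 175] → cuts [23, 58, 67, 138, 181]
  YnoI (ATGGGTG, off=7): starts [28, 45, 76, 111, 159] → cuts [35, 52, 83, 118, 166]
  PtaVI (GAGTA, off=5): starts [10, 35, 71, 99, 169] → cuts [15, 40, 76, 104, 174]

All cut coordinates (distinct, sorted): [15, 23, 35, 40, 52, 58, 67, 76, 83, 89, 104, 118, 122, 138, 151, 166, 174, 181, 187]

Fragments:
  [0,15): 15 bp
  [15,23): 8 bp
  [23,35): 12 bp
  [35,40): 5 bp
  [40,52): 12 bp
  [52,58): 6 bp
  [58,67): 9 bp
  [67,76): 9 bp
  [76,83): 7 bp
  [83,89): 6 bp
  [89,104): 15 bp
  [104,118): 14 bp
  [118,122): 4 bp
  [122,138): 16 bp
  [138,151): 13 bp
  [151,166): 15 bp
  [166,174): 8 bp
  [174,181): 7 bp
  [181,187): 6 bp
  [187,198): 11 bp

[4,5,6,6,6,7,7,8,8,9,9,11,12,12,13,14,15,15,15,16]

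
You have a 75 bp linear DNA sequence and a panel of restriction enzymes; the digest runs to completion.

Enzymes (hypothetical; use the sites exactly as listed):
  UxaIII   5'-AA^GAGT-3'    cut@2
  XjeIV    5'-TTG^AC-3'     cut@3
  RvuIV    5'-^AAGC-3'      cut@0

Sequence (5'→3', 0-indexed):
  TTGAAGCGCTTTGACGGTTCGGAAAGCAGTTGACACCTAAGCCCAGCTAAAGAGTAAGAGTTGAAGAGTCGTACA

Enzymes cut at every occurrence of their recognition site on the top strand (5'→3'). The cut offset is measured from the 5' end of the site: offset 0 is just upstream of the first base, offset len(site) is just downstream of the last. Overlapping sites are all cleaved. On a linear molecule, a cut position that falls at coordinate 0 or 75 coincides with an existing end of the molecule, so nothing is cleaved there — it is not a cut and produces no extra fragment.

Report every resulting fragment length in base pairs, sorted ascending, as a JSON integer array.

[3,6,6,8,9,10,10,10,13]

Per-enzyme occurrences:
  UxaIII AAGAGT/2: at [49, 55, 63] ⇒ [51, 57, 65]
  XjeIV TTGAC/3: at [10, 29] ⇒ [13, 32]
  RvuIV AAGC/0: at [3, 23, 38] ⇒ [3, 23, 38]

All cut coordinates (distinct, sorted): [3, 13, 23, 32, 38, 51, 57, 65]

Fragment lengths:
  [0,3): 3 bp
  [3,13): 10 bp
  [13,23): 10 bp
  [23,32): 9 bp
  [32,38): 6 bp
  [38,51): 13 bp
  [51,57): 6 bp
  [57,65): 8 bp
  [65,75): 10 bp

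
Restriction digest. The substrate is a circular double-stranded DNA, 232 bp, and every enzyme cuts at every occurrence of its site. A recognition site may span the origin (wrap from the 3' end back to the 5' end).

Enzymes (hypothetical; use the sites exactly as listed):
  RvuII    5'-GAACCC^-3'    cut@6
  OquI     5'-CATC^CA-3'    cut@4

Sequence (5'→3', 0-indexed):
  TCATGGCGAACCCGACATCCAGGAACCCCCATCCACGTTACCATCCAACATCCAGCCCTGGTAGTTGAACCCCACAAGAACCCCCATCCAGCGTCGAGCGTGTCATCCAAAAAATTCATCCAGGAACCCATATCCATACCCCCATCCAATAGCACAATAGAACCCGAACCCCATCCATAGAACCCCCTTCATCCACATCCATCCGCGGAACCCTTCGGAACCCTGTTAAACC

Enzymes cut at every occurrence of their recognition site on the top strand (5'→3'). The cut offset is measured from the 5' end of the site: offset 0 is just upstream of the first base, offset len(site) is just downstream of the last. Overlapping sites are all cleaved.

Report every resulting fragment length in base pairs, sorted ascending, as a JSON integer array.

Scan for sites:
  RvuII GAACCC/6: at [7, 22, 66, 77, 123, 159, 165, 179, 207, 217] ⇒ [13, 28, 72, 83, 129, 165, 171, 185, 213, 223]
  OquI CATCCA/4: at [15, 29, 41, 48, 84, 103, 116, 142, 171, 189, 195] ⇒ [19, 33, 45, 52, 88, 107, 120, 146, 175, 193, 199]

Pooled cuts: [13, 19, 28, 33, 45, 52, 72, 83, 88, 107, 120, 129, 146, 165, 171, 175, 185, 193, 199, 213, 223]

Fragment lengths:
  13→19: 6 bp
  19→28: 9 bp
  28→33: 5 bp
  33→45: 12 bp
  45→52: 7 bp
  52→72: 20 bp
  72→83: 11 bp
  83→88: 5 bp
  88→107: 19 bp
  107→120: 13 bp
  120→129: 9 bp
  129→146: 17 bp
  146→165: 19 bp
  165→171: 6 bp
  171→175: 4 bp
  175→185: 10 bp
  185→193: 8 bp
  193→199: 6 bp
  199→213: 14 bp
  213→223: 10 bp
  223→13 (wrap): 232-223+13 = 22 bp

[4,5,5,6,6,6,7,8,9,9,10,10,11,12,13,14,17,19,19,20,22]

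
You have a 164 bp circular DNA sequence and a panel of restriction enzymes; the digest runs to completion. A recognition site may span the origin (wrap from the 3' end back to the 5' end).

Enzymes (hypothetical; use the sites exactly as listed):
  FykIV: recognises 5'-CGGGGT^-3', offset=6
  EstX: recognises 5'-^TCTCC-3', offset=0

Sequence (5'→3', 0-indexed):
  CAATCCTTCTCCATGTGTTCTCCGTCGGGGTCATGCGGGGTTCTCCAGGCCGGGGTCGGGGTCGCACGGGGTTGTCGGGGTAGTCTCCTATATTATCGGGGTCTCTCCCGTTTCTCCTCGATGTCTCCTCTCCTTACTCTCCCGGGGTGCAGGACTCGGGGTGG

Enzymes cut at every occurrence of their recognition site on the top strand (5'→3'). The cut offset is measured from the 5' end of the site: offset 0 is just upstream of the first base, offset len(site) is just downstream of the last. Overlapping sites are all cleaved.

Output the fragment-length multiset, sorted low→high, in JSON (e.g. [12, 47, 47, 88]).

[1,2,5,6,9,9,9,9,10,10,11,11,11,13,14,15,19]

Site scan:
  FykIV (CGGGGT, off=6): starts [25, 35, 50, 56, 66, 75, 96, 142, 156] → cuts [31, 41, 56, 62, 72, 81, 102, 148, 162]
  EstX (TCTCC, off=0): starts [7, 18, 41, 83, 103, 112, 123, 128, 137] → cuts [7, 18, 41, 83, 103, 112, 123, 128, 137]

All cut coordinates (distinct, sorted): [7, 18, 31, 41, 56, 62, 72, 81, 83, 102, 103, 112, 123, 128, 137, 148, 162]

Fragment lengths:
  7→18: 11 bp
  18→31: 13 bp
  31→41: 10 bp
  41→56: 15 bp
  56→62: 6 bp
  62→72: 10 bp
  72→81: 9 bp
  81→83: 2 bp
  83→102: 19 bp
  102→103: 1 bp
  103→112: 9 bp
  112→123: 11 bp
  123→128: 5 bp
  128→137: 9 bp
  137→148: 11 bp
  148→162: 14 bp
  162→7 (wrap): 164-162+7 = 9 bp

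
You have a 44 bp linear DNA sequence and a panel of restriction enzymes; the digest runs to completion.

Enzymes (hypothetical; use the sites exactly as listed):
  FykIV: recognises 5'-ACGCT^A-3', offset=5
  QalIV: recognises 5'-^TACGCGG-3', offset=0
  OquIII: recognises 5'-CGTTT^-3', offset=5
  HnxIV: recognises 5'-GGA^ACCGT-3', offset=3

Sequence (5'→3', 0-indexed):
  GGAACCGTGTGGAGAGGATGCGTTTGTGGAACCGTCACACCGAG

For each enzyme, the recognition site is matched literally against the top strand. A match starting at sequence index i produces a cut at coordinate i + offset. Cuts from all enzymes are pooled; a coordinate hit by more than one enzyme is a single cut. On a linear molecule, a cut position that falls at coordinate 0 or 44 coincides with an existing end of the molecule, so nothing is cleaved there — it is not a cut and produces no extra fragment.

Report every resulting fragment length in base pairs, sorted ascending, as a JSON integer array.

Scan for sites:
  FykIV (ACGCTA, off=5): no sites
  QalIV (TACGCGG, off=0): no sites
  OquIII (CGTTT, off=5): starts [20] → cuts [25]
  HnxIV (GGAACCGT, off=3): starts [0, 27] → cuts [3, 30]

Pooled cuts: [3, 25, 30]

Fragment lengths:
  [0,3): 3 bp
  [3,25): 22 bp
  [25,30): 5 bp
  [30,44): 14 bp

[3,5,14,22]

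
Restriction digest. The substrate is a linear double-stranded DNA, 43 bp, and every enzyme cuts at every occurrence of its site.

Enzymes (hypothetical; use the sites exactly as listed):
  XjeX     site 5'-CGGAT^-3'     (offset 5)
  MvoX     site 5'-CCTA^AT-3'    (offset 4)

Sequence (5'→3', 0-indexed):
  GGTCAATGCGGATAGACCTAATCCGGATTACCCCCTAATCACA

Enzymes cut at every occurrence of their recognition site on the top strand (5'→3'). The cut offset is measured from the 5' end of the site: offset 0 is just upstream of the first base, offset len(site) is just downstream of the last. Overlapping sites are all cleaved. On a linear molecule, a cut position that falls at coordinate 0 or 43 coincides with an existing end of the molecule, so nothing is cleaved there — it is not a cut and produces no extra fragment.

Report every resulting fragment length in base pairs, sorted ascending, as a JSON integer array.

Scan for sites:
  XjeX (CGGAT, off=5): starts [8, 23] → cuts [13, 28]
  MvoX (CCTAAT, off=4): starts [16, 33] → cuts [20, 37]

Pooled cuts: [13, 20, 28, 37]

Fragments:
  [0,13): 13 bp
  [13,20): 7 bp
  [20,28): 8 bp
  [28,37): 9 bp
  [37,43): 6 bp

[6,7,8,9,13]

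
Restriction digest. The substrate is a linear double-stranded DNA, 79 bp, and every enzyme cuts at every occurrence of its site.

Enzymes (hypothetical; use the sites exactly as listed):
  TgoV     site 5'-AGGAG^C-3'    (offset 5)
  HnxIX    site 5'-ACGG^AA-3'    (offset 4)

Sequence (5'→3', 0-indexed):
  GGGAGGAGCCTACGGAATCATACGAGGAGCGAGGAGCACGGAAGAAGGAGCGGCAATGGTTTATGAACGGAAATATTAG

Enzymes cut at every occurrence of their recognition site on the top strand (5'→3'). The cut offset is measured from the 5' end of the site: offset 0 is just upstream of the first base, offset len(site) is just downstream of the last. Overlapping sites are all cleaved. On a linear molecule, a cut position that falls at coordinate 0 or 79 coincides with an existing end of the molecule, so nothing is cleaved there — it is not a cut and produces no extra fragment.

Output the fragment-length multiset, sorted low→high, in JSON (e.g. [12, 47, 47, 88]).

Scan for sites:
  TgoV (AGGAGC, off=5): starts [3, 24, 31, 45] → cuts [8, 29, 36, 50]
  HnxIX (ACGGAA, off=4): starts [11, 37, 66] → cuts [15, 41, 70]

All cut coordinates (distinct, sorted): [8, 15, 29, 36, 41, 50, 70]

Fragments:
  [0,8): 8 bp
  [8,15): 7 bp
  [15,29): 14 bp
  [29,36): 7 bp
  [36,41): 5 bp
  [41,50): 9 bp
  [50,70): 20 bp
  [70,79): 9 bp

[5,7,7,8,9,9,14,20]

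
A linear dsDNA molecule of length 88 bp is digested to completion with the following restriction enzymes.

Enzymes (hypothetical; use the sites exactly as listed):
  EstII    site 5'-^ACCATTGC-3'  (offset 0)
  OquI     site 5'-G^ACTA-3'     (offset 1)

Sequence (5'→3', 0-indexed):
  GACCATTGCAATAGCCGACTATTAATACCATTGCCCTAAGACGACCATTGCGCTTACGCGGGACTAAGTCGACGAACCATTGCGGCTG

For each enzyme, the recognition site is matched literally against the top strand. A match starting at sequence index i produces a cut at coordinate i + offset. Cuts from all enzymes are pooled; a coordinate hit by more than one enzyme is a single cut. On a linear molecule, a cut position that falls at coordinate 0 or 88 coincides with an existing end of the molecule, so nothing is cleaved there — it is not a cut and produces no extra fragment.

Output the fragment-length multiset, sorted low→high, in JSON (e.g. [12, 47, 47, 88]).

Site scan:
  EstII ACCATTGC/0: at [1, 26, 43, 75] ⇒ [1, 26, 43, 75]
  OquI GACTA/1: at [16, 61] ⇒ [17, 62]

All cut coordinates (distinct, sorted): [1, 17, 26, 43, 62, 75]

Fragments:
  [0,1): 1 bp
  [1,17): 16 bp
  [17,26): 9 bp
  [26,43): 17 bp
  [43,62): 19 bp
  [62,75): 13 bp
  [75,88): 13 bp

[1,9,13,13,16,17,19]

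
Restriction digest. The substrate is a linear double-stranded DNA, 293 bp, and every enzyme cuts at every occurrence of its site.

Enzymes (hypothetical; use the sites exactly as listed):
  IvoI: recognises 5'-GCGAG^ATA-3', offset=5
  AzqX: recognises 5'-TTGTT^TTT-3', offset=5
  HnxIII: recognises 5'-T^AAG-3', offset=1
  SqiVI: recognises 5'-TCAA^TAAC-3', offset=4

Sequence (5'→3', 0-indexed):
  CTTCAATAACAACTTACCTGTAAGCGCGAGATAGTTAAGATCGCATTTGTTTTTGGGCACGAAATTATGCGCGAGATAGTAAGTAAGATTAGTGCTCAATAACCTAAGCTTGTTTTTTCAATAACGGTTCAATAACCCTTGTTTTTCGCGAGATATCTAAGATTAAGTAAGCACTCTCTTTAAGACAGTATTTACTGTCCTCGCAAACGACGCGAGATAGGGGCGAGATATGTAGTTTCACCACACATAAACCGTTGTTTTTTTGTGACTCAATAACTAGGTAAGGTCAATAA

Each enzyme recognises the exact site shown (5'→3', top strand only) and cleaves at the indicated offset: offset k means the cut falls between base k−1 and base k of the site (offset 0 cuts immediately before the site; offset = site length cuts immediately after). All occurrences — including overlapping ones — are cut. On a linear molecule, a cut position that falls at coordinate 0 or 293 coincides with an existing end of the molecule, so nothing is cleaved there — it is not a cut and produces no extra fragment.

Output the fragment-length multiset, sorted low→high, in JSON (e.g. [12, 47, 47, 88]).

[4,4,5,6,6,6,6,6,7,9,9,9,9,11,11,11,11,13,14,15,15,15,24,32,35]

Site scan:
  IvoI (GCGAGATA, off=5): starts [25, 70, 147, 211, 222] → cuts [30, 75, 152, 216, 227]
  AzqX (TTGTTTTT, off=5): starts [46, 109, 138, 254] → cuts [51, 114, 143, 259]
  HnxIII (TAAG, off=1): starts [20, 35, 79, 83, 104, 157, 163, 167, 180, 281] → cuts [21, 36, 80, 84, 105, 158, 164, 168, 181, 282]
  SqiVI (TCAATAAC, off=4): starts [2, 95, 117, 128, 269] → cuts [6, 99, 121, 132, 273]

All cut coordinates (distinct, sorted): [6, 21, 30, 36, 51, 75, 80, 84, 99, 105, 114, 121, 132, 143, 152, 158, 164, 168, 181, 216, 227, 259, 273, 282]

Fragment lengths:
  [0,6): 6 bp
  [6,21): 15 bp
  [21,30): 9 bp
  [30,36): 6 bp
  [36,51): 15 bp
  [51,75): 24 bp
  [75,80): 5 bp
  [80,84): 4 bp
  [84,99): 15 bp
  [99,105): 6 bp
  [105,114): 9 bp
  [114,121): 7 bp
  [121,132): 11 bp
  [132,143): 11 bp
  [143,152): 9 bp
  [152,158): 6 bp
  [158,164): 6 bp
  [164,168): 4 bp
  [168,181): 13 bp
  [181,216): 35 bp
  [216,227): 11 bp
  [227,259): 32 bp
  [259,273): 14 bp
  [273,282): 9 bp
  [282,293): 11 bp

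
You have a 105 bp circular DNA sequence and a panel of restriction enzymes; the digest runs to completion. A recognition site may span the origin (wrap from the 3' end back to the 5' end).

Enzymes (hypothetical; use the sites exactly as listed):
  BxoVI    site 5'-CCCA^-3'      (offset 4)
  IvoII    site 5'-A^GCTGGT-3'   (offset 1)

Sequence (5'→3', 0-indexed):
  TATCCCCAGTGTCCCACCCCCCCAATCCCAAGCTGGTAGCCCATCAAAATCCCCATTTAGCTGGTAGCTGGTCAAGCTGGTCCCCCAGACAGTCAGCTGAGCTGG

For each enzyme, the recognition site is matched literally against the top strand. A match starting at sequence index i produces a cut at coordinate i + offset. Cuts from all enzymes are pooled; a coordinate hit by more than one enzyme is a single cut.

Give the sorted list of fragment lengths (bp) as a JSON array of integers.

[1,4,6,7,8,8,9,12,12,12,13,13]

Per-enzyme occurrences:
  BxoVI CCCA/4: at [4, 12, 20, 26, 39, 51, 83] ⇒ [8, 16, 24, 30, 43, 55, 87]
  IvoII AGCTGGT/1: at [30, 58, 65, 74, 99] ⇒ [31, 59, 66, 75, 100]

Pooled cuts: [8, 16, 24, 30, 31, 43, 55, 59, 66, 75, 87, 100]

Fragment lengths:
  8→16: 8 bp
  16→24: 8 bp
  24→30: 6 bp
  30→31: 1 bp
  31→43: 12 bp
  43→55: 12 bp
  55→59: 4 bp
  59→66: 7 bp
  66→75: 9 bp
  75→87: 12 bp
  87→100: 13 bp
  100→8 (wrap): 105-100+8 = 13 bp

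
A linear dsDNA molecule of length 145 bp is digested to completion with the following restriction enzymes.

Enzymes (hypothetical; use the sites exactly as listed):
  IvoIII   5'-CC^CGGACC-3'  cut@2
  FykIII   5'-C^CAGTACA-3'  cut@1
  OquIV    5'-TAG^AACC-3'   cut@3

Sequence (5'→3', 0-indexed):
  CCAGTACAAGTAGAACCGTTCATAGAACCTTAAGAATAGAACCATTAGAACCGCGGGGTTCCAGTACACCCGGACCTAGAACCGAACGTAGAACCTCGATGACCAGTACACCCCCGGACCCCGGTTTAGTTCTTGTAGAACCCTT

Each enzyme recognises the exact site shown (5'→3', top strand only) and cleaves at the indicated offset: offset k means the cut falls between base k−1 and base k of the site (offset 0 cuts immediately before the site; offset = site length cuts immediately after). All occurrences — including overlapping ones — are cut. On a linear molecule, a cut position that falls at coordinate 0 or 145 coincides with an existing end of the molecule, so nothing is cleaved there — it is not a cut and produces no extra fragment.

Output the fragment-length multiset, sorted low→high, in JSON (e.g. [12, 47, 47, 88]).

Scan for sites:
  IvoIII (CCCGGACC, off=2): starts [68, 112] → cuts [70, 114]
  FykIII (CCAGTACA, off=1): starts [0, 60, 102] → cuts [1, 61, 103]
  OquIV (TAGAACC, off=3): starts [10, 22, 36, 45, 76, 88, 135] → cuts [13, 25, 39, 48, 79, 91, 138]

All cut coordinates (distinct, sorted): [1, 13, 25, 39, 48, 61, 70, 79, 91, 103, 114, 138]

Fragments:
  [0,1): 1 bp
  [1,13): 12 bp
  [13,25): 12 bp
  [25,39): 14 bp
  [39,48): 9 bp
  [48,61): 13 bp
  [61,70): 9 bp
  [70,79): 9 bp
  [79,91): 12 bp
  [91,103): 12 bp
  [103,114): 11 bp
  [114,138): 24 bp
  [138,145): 7 bp

[1,7,9,9,9,11,12,12,12,12,13,14,24]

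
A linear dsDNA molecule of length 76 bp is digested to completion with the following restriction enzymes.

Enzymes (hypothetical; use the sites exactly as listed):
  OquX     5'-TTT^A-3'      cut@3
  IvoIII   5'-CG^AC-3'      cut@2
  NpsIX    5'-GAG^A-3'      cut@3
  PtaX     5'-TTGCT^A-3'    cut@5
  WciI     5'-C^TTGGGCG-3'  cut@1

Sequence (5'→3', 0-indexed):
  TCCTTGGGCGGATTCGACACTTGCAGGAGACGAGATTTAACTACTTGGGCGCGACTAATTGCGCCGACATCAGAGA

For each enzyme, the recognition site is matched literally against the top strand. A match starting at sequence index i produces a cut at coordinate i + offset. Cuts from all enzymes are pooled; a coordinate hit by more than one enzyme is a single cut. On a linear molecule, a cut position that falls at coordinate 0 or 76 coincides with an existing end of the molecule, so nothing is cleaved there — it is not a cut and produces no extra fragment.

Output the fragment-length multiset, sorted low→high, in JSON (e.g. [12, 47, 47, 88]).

[1,3,4,5,6,9,9,13,13,13]

Site scan:
  OquX (TTTA, off=3): starts [35] → cuts [38]
  IvoIII (CGAC, off=2): starts [14, 51, 64] → cuts [16, 53, 66]
  NpsIX (GAGA, off=3): starts [26, 31, 72] → cuts [29, 34, 75]
  PtaX (TTGCTA, off=5): no sites
  WciI (CTTGGGCG, off=1): starts [2, 43] → cuts [3, 44]

Pooled cuts: [3, 16, 29, 34, 38, 44, 53, 66, 75]

Fragments:
  [0,3): 3 bp
  [3,16): 13 bp
  [16,29): 13 bp
  [29,34): 5 bp
  [34,38): 4 bp
  [38,44): 6 bp
  [44,53): 9 bp
  [53,66): 13 bp
  [66,75): 9 bp
  [75,76): 1 bp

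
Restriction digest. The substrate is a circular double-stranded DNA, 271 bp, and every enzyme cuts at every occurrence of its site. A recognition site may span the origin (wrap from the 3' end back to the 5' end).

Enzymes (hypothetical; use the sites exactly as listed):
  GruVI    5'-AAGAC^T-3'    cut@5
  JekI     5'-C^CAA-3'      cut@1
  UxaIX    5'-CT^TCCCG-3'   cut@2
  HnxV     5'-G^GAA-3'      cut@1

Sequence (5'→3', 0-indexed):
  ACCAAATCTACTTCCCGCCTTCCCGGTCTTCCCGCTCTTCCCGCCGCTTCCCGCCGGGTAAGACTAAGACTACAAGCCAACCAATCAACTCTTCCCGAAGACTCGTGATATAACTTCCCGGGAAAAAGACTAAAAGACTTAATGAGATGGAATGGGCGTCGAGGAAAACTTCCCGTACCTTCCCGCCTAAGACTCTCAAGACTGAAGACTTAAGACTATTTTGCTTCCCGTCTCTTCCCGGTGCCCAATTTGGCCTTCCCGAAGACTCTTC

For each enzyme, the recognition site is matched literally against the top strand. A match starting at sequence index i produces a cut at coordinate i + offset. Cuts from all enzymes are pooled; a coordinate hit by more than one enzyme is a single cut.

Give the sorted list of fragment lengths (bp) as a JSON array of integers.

[4,6,6,7,7,7,7,7,8,8,9,9,9,9,9,10,10,10,10,10,10,10,11,11,11,13,13,14,16]

Scan for sites:
  GruVI AAGACT/5: at [59, 65, 97, 125, 133, 188, 197, 204, 211, 261] ⇒ [64, 70, 102, 130, 138, 193, 202, 209, 216, 266]
  JekI CCAA/1: at [1, 76, 80, 244] ⇒ [2, 77, 81, 245]
  UxaIX CTTCCCG/2: at [10, 18, 27, 36, 46, 90, 113, 168, 178, 223, 233, 254] ⇒ [12, 20, 29, 38, 48, 92, 115, 170, 180, 225, 235, 256]
  HnxV GGAA/1: at [120, 148, 162] ⇒ [121, 149, 163]

All cut coordinates (distinct, sorted): [2, 12, 20, 29, 38, 48, 64, 70, 77, 81, 92, 102, 115, 121, 130, 138, 149, 163, 170, 180, 193, 202, 209, 216, 225, 235, 245, 256, 266]

Fragments:
  2→12: 10 bp
  12→20: 8 bp
  20→29: 9 bp
  29→38: 9 bp
  38→48: 10 bp
  48→64: 16 bp
  64→70: 6 bp
  70→77: 7 bp
  77→81: 4 bp
  81→92: 11 bp
  92→102: 10 bp
  102→115: 13 bp
  115→121: 6 bp
  121→130: 9 bp
  130→138: 8 bp
  138→149: 11 bp
  149→163: 14 bp
  163→170: 7 bp
  170→180: 10 bp
  180→193: 13 bp
  193→202: 9 bp
  202→209: 7 bp
  209→216: 7 bp
  216→225: 9 bp
  225→235: 10 bp
  235→245: 10 bp
  245→256: 11 bp
  256→266: 10 bp
  266→2 (wrap): 271-266+2 = 7 bp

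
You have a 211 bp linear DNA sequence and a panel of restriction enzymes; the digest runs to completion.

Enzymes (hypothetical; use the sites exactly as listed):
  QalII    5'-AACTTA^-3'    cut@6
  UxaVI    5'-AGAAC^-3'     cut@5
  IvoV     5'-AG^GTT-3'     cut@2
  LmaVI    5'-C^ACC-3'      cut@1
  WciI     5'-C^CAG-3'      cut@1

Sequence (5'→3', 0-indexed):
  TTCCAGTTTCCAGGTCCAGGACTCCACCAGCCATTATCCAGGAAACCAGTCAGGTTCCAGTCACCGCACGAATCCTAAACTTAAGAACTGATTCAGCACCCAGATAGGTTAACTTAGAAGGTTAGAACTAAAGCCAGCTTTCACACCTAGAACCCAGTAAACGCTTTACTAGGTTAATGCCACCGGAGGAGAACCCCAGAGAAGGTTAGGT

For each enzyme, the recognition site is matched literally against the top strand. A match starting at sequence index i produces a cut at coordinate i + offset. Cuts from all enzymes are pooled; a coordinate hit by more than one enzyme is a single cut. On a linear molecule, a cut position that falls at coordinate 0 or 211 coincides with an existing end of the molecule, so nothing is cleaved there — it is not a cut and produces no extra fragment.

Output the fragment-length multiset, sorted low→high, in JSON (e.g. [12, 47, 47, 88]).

[1,2,2,3,3,4,4,5,5,6,6,7,7,7,7,8,8,8,9,9,9,9,9,10,11,13,18,21]

Per-enzyme occurrences:
  QalII (AACTTA, off=6): starts [77, 110] → cuts [83, 116]
  UxaVI (AGAAC, off=5): starts [83, 123, 148, 189] → cuts [88, 128, 153, 194]
  IvoV (AGGTT, off=2): starts [51, 105, 118, 170, 202] → cuts [53, 107, 120, 172, 204]
  LmaVI (CACC, off=1): starts [24, 61, 96, 143, 180] → cuts [25, 62, 97, 144, 181]
  WciI (CCAG, off=1): starts [2, 9, 15, 26, 37, 45, 56, 99, 133, 153, 195] → cuts [3, 10, 16, 27, 38, 46, 57, 100, 134, 154, 196]

All cut coordinates (distinct, sorted): [3, 10, 16, 25, 27, 38, 46, 53, 57, 62, 83, 88, 97, 100, 107, 116, 120, 128, 134, 144, 153, 154, 172, 181, 194, 196, 204]

Fragment lengths:
  [0,3): 3 bp
  [3,10): 7 bp
  [10,16): 6 bp
  [16,25): 9 bp
  [25,27): 2 bp
  [27,38): 11 bp
  [38,46): 8 bp
  [46,53): 7 bp
  [53,57): 4 bp
  [57,62): 5 bp
  [62,83): 21 bp
  [83,88): 5 bp
  [88,97): 9 bp
  [97,100): 3 bp
  [100,107): 7 bp
  [107,116): 9 bp
  [116,120): 4 bp
  [120,128): 8 bp
  [128,134): 6 bp
  [134,144): 10 bp
  [144,153): 9 bp
  [153,154): 1 bp
  [154,172): 18 bp
  [172,181): 9 bp
  [181,194): 13 bp
  [194,196): 2 bp
  [196,204): 8 bp
  [204,211): 7 bp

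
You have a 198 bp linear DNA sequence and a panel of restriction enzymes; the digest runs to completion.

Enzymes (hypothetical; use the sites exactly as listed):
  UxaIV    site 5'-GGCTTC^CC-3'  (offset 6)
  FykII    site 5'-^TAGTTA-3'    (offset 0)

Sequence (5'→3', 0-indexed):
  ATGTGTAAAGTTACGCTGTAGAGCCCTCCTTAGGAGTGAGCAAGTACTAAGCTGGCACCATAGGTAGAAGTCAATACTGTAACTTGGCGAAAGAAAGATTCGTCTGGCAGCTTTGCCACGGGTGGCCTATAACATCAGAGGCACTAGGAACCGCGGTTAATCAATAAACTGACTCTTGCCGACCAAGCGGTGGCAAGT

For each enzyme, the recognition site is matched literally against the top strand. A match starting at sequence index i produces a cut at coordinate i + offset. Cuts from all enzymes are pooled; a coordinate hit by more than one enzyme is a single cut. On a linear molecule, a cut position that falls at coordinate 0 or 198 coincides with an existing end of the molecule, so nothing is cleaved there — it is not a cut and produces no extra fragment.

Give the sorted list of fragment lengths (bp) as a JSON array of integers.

[198]

Site scan:
  UxaIV (GGCTTCCC, off=6): no sites
  FykII (TAGTTA, off=0): no sites

Pooled cuts: ∅

Fragments:
  no cuts → one linear fragment of 198 bp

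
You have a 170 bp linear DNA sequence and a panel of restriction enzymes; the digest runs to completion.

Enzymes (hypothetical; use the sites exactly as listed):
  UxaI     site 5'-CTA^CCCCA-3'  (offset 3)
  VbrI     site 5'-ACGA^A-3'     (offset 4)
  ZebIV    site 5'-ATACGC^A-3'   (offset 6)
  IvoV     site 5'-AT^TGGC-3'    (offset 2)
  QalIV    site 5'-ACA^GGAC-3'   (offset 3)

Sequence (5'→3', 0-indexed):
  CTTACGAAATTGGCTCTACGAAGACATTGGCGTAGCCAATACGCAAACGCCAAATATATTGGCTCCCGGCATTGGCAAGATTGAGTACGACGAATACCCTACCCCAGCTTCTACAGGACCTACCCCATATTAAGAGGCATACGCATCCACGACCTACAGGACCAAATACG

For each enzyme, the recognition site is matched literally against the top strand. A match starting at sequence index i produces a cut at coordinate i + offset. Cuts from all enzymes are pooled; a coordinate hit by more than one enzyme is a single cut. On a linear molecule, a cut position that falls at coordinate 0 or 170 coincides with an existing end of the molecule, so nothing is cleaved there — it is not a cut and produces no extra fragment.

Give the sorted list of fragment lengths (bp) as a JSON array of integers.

[3,6,7,7,8,11,12,13,14,14,15,17,21,22]

Per-enzyme occurrences:
  UxaI CTACCCCA/3: at [98, 119] ⇒ [101, 122]
  VbrI ACGAA/4: at [3, 17, 89] ⇒ [7, 21, 93]
  ZebIV ATACGCA/6: at [38, 138] ⇒ [44, 144]
  IvoV ATTGGC/2: at [8, 25, 57, 70] ⇒ [10, 27, 59, 72]
  QalIV ACAGGAC/3: at [112, 155] ⇒ [115, 158]

All cut coordinates (distinct, sorted): [7, 10, 21, 27, 44, 59, 72, 93, 101, 115, 122, 144, 158]

Fragments:
  [0,7): 7 bp
  [7,10): 3 bp
  [10,21): 11 bp
  [21,27): 6 bp
  [27,44): 17 bp
  [44,59): 15 bp
  [59,72): 13 bp
  [72,93): 21 bp
  [93,101): 8 bp
  [101,115): 14 bp
  [115,122): 7 bp
  [122,144): 22 bp
  [144,158): 14 bp
  [158,170): 12 bp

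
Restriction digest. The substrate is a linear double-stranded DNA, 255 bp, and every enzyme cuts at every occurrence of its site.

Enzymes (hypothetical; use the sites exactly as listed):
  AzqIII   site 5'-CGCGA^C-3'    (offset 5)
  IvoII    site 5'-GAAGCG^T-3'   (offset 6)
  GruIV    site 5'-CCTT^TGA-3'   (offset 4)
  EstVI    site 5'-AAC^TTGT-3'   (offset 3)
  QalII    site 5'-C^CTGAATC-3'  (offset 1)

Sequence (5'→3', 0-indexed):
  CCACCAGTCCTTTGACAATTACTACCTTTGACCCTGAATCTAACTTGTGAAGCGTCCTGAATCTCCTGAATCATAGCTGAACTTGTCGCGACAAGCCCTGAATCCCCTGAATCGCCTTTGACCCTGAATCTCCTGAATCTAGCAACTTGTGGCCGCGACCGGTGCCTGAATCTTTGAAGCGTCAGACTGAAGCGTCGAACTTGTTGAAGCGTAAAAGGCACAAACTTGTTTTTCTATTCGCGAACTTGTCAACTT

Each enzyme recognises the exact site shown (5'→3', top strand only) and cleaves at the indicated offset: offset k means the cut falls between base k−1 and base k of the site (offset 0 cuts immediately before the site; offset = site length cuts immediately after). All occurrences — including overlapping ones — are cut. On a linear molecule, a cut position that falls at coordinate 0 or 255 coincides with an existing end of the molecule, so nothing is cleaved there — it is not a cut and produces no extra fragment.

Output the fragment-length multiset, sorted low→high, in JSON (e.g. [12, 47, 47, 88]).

[2,5,5,6,6,7,9,9,9,9,10,10,11,11,12,12,12,13,14,14,16,16,17,20]

Scan for sites:
  AzqIII CGCGAC/5: at [86, 153] ⇒ [91, 158]
  IvoII GAAGCGT/6: at [48, 175, 188, 205] ⇒ [54, 181, 194, 211]
  GruIV CCTTTGA/4: at [8, 24, 114] ⇒ [12, 28, 118]
  EstVI AACTTGT/3: at [41, 79, 143, 197, 222, 242] ⇒ [44, 82, 146, 200, 225, 245]
  QalII CCTGAATC/1: at [32, 55, 64, 96, 105, 122, 131, 164] ⇒ [33, 56, 65, 97, 106, 123, 132, 165]

All cut coordinates (distinct, sorted): [12, 28, 33, 44, 54, 56, 65, 82, 91, 97, 106, 118, 123, 132, 146, 158, 165, 181, 194, 200, 211, 225, 245]

Fragment lengths:
  [0,12): 12 bp
  [12,28): 16 bp
  [28,33): 5 bp
  [33,44): 11 bp
  [44,54): 10 bp
  [54,56): 2 bp
  [56,65): 9 bp
  [65,82): 17 bp
  [82,91): 9 bp
  [91,97): 6 bp
  [97,106): 9 bp
  [106,118): 12 bp
  [118,123): 5 bp
  [123,132): 9 bp
  [132,146): 14 bp
  [146,158): 12 bp
  [158,165): 7 bp
  [165,181): 16 bp
  [181,194): 13 bp
  [194,200): 6 bp
  [200,211): 11 bp
  [211,225): 14 bp
  [225,245): 20 bp
  [245,255): 10 bp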